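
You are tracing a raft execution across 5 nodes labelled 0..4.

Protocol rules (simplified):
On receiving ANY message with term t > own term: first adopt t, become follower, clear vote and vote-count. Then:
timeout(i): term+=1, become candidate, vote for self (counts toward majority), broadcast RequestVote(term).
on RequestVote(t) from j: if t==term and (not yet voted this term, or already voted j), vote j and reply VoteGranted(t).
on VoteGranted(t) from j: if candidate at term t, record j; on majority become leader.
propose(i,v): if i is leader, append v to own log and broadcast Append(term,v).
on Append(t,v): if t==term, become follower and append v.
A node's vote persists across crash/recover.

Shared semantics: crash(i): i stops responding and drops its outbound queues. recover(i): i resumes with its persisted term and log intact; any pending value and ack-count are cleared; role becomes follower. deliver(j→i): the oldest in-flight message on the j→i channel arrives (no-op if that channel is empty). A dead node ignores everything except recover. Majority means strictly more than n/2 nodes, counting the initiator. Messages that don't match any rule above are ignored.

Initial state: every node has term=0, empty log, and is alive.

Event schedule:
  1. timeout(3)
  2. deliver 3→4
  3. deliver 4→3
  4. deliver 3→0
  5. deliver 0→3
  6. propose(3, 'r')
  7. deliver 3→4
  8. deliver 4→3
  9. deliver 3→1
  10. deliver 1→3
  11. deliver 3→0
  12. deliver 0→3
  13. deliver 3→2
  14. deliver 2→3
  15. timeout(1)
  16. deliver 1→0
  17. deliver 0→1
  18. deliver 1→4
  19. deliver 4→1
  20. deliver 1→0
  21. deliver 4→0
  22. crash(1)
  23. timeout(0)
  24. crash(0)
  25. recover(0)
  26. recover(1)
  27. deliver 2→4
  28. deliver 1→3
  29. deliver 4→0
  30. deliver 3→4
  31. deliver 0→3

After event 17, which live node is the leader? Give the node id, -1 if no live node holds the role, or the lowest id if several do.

after 1 — timeout(3): n3:cand/t1/[-]
after 2 — deliver 3→4: n4:foll/t1/[-]
after 3 — deliver 4→3: ·
after 4 — deliver 3→0: n0:foll/t1/[-]
after 5 — deliver 0→3: n3:lead/t1/[-]
after 6 — propose(3,'r'): n3:lead/t1/[r]
after 7 — deliver 3→4: n4:foll/t1/[r]
after 8 — deliver 4→3: ·
after 9 — deliver 3→1: n1:foll/t1/[-]
after 10 — deliver 1→3: ·
after 11 — deliver 3→0: n0:foll/t1/[r]
after 12 — deliver 0→3: ·
after 13 — deliver 3→2: n2:foll/t1/[-]
after 14 — deliver 2→3: ·
after 15 — timeout(1): n1:cand/t2/[-]
after 16 — deliver 1→0: n0:foll/t2/[r]
after 17 — deliver 0→1: ·

3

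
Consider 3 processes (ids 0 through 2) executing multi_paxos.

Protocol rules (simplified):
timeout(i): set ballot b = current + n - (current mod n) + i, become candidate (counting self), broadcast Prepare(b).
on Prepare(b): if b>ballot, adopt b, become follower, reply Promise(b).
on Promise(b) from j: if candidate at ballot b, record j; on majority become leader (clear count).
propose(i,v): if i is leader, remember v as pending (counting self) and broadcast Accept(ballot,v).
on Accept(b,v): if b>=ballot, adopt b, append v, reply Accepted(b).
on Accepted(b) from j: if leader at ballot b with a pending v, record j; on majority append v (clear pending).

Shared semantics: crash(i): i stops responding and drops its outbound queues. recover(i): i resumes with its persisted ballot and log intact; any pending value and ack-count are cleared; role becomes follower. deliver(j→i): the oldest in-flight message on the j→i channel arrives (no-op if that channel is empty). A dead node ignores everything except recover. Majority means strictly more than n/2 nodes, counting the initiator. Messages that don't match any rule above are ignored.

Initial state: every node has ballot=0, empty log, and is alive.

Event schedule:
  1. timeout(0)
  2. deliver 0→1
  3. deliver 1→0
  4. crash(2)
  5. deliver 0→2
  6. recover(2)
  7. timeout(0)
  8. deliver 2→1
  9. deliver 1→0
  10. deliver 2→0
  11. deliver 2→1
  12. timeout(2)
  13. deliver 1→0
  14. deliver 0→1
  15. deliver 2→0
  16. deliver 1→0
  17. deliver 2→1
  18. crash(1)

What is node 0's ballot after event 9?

6

e1 timeout(0): 0[cand,b=3,-]
e2 deliver 0→1: 1[foll,b=3,-]
e3 deliver 1→0: 0[lead,b=3,-]
e4 crash(2): 2[✗foll,b=0,-]
e5 deliver 0→2: ·
e6 recover(2): 2[foll,b=0,-]
e7 timeout(0): 0[cand,b=6,-]
e8 deliver 2→1: ·
e9 deliver 1→0: ·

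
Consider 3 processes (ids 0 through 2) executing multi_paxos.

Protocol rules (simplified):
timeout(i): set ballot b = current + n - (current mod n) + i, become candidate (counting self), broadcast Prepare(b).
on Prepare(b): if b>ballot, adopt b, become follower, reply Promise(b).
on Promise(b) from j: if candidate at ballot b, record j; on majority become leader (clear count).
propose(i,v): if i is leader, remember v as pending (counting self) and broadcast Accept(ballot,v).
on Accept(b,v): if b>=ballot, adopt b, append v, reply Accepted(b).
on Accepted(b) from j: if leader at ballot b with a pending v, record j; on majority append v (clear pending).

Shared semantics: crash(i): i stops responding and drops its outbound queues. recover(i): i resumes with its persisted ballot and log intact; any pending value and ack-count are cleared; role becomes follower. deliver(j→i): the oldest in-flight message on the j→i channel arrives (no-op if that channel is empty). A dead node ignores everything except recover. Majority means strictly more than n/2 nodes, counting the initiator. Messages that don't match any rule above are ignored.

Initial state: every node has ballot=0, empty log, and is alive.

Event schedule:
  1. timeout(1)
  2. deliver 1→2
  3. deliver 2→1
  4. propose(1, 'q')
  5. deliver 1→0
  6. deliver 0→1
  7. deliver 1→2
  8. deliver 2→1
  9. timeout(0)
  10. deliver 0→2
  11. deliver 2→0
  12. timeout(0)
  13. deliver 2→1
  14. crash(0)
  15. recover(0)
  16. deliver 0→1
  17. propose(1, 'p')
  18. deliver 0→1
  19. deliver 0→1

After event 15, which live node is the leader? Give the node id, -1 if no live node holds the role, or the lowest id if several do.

1

after 1 — timeout(1): n1:cand/b4/[-]
after 2 — deliver 1→2: n2:foll/b4/[-]
after 3 — deliver 2→1: n1:lead/b4/[-]
after 4 — propose(1,'q'): ·
after 5 — deliver 1→0: n0:foll/b4/[-]
after 6 — deliver 0→1: ·
after 7 — deliver 1→2: n2:foll/b4/[q]
after 8 — deliver 2→1: n1:lead/b4/[q]
after 9 — timeout(0): n0:cand/b6/[-]
after 10 — deliver 0→2: n2:foll/b6/[q]
after 11 — deliver 2→0: n0:lead/b6/[-]
after 12 — timeout(0): n0:cand/b9/[-]
after 13 — deliver 2→1: ·
after 14 — crash(0): n0:✗cand/b9/[-]
after 15 — recover(0): n0:foll/b9/[-]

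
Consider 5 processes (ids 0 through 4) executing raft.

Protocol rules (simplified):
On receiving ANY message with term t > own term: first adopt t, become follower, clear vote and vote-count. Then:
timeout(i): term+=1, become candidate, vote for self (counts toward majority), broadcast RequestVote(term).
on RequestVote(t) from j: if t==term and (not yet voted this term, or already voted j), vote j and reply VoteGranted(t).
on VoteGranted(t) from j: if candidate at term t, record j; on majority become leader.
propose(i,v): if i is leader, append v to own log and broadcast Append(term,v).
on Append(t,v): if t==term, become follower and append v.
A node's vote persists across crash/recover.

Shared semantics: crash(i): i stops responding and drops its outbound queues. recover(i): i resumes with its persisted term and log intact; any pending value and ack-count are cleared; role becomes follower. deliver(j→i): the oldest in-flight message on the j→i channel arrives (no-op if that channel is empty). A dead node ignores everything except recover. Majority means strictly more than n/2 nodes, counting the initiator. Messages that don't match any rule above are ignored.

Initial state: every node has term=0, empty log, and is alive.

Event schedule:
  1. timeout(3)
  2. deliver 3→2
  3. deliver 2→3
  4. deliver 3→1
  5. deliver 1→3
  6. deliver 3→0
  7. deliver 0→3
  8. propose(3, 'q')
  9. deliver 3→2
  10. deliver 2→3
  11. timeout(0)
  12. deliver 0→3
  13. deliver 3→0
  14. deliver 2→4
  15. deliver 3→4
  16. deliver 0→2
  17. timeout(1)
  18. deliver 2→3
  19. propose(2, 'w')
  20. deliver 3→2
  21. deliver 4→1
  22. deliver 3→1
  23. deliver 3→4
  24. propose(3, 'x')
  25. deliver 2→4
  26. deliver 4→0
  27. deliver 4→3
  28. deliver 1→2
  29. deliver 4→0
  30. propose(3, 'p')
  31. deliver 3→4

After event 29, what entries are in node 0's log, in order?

empty

step 1 timeout(3): 3={cand,t=1,log=-}
step 2 deliver 3→2: 2={foll,t=1,log=-}
step 3 deliver 2→3: —
step 4 deliver 3→1: 1={foll,t=1,log=-}
step 5 deliver 1→3: 3={lead,t=1,log=-}
step 6 deliver 3→0: 0={foll,t=1,log=-}
step 7 deliver 0→3: —
step 8 propose(3,'q'): 3={lead,t=1,log=q}
step 9 deliver 3→2: 2={foll,t=1,log=q}
step 10 deliver 2→3: —
step 11 timeout(0): 0={cand,t=2,log=-}
step 12 deliver 0→3: 3={foll,t=2,log=q}
step 13 deliver 3→0: —
step 14 deliver 2→4: —
step 15 deliver 3→4: 4={foll,t=1,log=-}
step 16 deliver 0→2: 2={foll,t=2,log=q}
step 17 timeout(1): 1={cand,t=2,log=-}
step 18 deliver 2→3: —
step 19 propose(2,'w'): —
step 20 deliver 3→2: —
step 21 deliver 4→1: —
step 22 deliver 3→1: —
step 23 deliver 3→4: 4={foll,t=1,log=q}
step 24 propose(3,'x'): —
step 25 deliver 2→4: —
step 26 deliver 4→0: —
step 27 deliver 4→3: —
step 28 deliver 1→2: —
step 29 deliver 4→0: —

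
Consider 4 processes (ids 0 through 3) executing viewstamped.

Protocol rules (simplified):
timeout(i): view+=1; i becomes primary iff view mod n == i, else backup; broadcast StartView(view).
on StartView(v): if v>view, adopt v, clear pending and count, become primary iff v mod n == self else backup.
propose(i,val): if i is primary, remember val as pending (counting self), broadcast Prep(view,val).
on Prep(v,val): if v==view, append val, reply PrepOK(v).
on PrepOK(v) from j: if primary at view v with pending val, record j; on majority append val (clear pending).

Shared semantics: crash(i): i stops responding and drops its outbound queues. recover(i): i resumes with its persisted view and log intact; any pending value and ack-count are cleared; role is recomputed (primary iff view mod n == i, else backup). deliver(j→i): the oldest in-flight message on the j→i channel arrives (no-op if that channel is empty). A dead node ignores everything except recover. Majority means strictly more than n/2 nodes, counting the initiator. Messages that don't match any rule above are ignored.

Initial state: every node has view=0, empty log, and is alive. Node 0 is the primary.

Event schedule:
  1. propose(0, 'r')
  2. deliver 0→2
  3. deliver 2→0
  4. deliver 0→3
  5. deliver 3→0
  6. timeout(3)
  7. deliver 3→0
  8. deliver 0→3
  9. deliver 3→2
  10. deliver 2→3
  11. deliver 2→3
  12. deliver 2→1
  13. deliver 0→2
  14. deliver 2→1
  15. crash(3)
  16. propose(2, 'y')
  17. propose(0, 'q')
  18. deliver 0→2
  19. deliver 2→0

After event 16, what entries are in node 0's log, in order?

1. propose(0,'r'):  nop
2. deliver 0→2:  <2:back v0 r>
3. deliver 2→0:  nop
4. deliver 0→3:  <3:back v0 r>
5. deliver 3→0:  <0:prim v0 r>
6. timeout(3):  <3:back v1 r>
7. deliver 3→0:  <0:back v1 r>
8. deliver 0→3:  nop
9. deliver 3→2:  <2:back v1 r>
10. deliver 2→3:  nop
11. deliver 2→3:  nop
12. deliver 2→1:  nop
13. deliver 0→2:  nop
14. deliver 2→1:  nop
15. crash(3):  <3:✗back v1 r>
16. propose(2,'y'):  nop

r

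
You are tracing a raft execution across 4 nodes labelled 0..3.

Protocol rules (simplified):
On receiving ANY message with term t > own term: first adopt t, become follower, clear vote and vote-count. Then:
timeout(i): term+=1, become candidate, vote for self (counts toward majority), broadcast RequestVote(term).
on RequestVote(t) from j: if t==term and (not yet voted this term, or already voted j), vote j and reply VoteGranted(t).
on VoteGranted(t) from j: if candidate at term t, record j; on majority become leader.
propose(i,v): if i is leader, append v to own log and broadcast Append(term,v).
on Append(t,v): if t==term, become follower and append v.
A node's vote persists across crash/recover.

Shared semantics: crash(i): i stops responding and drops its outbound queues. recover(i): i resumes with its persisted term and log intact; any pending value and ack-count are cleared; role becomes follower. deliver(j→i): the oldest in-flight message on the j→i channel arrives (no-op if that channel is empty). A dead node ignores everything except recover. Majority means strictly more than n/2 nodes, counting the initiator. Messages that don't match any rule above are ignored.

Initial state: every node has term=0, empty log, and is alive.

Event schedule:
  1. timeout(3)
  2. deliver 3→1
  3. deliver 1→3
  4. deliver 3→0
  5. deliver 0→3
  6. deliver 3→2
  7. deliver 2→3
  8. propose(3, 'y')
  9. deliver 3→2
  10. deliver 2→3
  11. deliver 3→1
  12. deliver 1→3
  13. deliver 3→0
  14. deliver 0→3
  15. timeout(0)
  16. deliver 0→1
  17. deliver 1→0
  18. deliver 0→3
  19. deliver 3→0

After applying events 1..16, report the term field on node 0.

step 1 timeout(3): 3={cand,t=1,log=-}
step 2 deliver 3→1: 1={foll,t=1,log=-}
step 3 deliver 1→3: —
step 4 deliver 3→0: 0={foll,t=1,log=-}
step 5 deliver 0→3: 3={lead,t=1,log=-}
step 6 deliver 3→2: 2={foll,t=1,log=-}
step 7 deliver 2→3: —
step 8 propose(3,'y'): 3={lead,t=1,log=y}
step 9 deliver 3→2: 2={foll,t=1,log=y}
step 10 deliver 2→3: —
step 11 deliver 3→1: 1={foll,t=1,log=y}
step 12 deliver 1→3: —
step 13 deliver 3→0: 0={foll,t=1,log=y}
step 14 deliver 0→3: —
step 15 timeout(0): 0={cand,t=2,log=y}
step 16 deliver 0→1: 1={foll,t=2,log=y}

2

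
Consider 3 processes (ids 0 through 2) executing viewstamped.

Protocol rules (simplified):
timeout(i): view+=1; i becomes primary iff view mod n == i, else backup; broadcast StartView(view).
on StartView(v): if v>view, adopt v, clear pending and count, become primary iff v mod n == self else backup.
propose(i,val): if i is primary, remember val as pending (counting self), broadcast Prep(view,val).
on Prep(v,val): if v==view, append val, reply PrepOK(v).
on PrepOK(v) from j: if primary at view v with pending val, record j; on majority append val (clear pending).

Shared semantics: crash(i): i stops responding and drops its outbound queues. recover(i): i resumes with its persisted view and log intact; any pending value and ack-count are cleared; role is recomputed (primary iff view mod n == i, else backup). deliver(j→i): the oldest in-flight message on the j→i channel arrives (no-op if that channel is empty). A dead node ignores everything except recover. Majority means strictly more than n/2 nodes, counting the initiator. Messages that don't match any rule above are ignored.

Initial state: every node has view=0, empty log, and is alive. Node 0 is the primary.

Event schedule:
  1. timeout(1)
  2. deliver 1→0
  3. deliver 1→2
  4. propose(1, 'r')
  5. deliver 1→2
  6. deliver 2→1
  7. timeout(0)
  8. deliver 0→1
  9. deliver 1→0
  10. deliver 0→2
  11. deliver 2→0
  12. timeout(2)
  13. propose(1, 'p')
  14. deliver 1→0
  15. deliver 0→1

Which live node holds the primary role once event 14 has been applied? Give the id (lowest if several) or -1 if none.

-1

after 1 — timeout(1): n1:prim/v1/[-]
after 2 — deliver 1→0: n0:back/v1/[-]
after 3 — deliver 1→2: n2:back/v1/[-]
after 4 — propose(1,'r'): ·
after 5 — deliver 1→2: n2:back/v1/[r]
after 6 — deliver 2→1: n1:prim/v1/[r]
after 7 — timeout(0): n0:back/v2/[-]
after 8 — deliver 0→1: n1:back/v2/[r]
after 9 — deliver 1→0: ·
after 10 — deliver 0→2: n2:prim/v2/[r]
after 11 — deliver 2→0: ·
after 12 — timeout(2): n2:back/v3/[r]
after 13 — propose(1,'p'): ·
after 14 — deliver 1→0: ·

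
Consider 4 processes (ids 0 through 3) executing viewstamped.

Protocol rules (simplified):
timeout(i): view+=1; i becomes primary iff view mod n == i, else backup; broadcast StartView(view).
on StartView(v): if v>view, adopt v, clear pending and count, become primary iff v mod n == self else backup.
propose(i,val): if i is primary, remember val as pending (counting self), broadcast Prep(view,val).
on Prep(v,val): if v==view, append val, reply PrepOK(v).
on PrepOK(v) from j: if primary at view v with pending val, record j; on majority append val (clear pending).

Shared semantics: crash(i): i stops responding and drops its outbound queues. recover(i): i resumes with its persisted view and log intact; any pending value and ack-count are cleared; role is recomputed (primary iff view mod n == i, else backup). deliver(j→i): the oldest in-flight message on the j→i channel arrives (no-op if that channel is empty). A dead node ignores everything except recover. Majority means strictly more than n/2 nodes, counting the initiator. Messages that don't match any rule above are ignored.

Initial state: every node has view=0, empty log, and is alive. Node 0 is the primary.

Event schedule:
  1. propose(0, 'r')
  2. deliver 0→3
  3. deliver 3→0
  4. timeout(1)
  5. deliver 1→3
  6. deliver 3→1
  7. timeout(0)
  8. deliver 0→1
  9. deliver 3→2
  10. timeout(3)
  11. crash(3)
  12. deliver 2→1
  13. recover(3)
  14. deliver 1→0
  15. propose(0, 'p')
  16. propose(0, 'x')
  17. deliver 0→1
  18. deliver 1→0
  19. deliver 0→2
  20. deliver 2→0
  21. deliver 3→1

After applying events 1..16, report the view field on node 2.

e1 propose(0,'r'): ·
e2 deliver 0→3: 3[back,v=0,r]
e3 deliver 3→0: ·
e4 timeout(1): 1[prim,v=1,-]
e5 deliver 1→3: 3[back,v=1,r]
e6 deliver 3→1: ·
e7 timeout(0): 0[back,v=1,-]
e8 deliver 0→1: ·
e9 deliver 3→2: ·
e10 timeout(3): 3[back,v=2,r]
e11 crash(3): 3[✗back,v=2,r]
e12 deliver 2→1: ·
e13 recover(3): 3[back,v=2,r]
e14 deliver 1→0: ·
e15 propose(0,'p'): ·
e16 propose(0,'x'): ·

0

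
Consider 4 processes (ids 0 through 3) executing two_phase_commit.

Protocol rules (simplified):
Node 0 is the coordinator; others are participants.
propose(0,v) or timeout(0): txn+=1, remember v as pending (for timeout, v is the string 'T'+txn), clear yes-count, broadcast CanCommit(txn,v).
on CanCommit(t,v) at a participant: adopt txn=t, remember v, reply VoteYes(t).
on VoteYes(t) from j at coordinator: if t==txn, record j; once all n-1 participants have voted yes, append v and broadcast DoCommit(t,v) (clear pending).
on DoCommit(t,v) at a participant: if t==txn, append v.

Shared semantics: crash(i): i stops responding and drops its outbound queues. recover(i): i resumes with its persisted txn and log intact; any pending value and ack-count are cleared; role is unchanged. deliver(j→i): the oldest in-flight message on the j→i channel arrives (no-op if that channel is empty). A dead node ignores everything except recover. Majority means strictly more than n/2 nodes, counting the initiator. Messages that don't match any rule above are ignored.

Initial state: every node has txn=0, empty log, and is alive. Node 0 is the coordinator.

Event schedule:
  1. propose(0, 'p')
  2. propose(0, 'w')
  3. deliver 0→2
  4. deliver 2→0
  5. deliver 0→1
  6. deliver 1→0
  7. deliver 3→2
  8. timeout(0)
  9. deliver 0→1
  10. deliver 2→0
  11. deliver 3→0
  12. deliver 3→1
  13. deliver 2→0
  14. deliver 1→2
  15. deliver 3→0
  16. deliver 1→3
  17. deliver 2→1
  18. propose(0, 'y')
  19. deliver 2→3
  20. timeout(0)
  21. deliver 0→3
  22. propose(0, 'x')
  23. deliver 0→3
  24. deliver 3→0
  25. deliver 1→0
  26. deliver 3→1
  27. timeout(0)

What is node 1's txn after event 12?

2

step 1 propose(0,'p'): 0={coor,t=1,log=-}
step 2 propose(0,'w'): 0={coor,t=2,log=-}
step 3 deliver 0→2: 2={part,t=1,log=-}
step 4 deliver 2→0: —
step 5 deliver 0→1: 1={part,t=1,log=-}
step 6 deliver 1→0: —
step 7 deliver 3→2: —
step 8 timeout(0): 0={coor,t=3,log=-}
step 9 deliver 0→1: 1={part,t=2,log=-}
step 10 deliver 2→0: —
step 11 deliver 3→0: —
step 12 deliver 3→1: —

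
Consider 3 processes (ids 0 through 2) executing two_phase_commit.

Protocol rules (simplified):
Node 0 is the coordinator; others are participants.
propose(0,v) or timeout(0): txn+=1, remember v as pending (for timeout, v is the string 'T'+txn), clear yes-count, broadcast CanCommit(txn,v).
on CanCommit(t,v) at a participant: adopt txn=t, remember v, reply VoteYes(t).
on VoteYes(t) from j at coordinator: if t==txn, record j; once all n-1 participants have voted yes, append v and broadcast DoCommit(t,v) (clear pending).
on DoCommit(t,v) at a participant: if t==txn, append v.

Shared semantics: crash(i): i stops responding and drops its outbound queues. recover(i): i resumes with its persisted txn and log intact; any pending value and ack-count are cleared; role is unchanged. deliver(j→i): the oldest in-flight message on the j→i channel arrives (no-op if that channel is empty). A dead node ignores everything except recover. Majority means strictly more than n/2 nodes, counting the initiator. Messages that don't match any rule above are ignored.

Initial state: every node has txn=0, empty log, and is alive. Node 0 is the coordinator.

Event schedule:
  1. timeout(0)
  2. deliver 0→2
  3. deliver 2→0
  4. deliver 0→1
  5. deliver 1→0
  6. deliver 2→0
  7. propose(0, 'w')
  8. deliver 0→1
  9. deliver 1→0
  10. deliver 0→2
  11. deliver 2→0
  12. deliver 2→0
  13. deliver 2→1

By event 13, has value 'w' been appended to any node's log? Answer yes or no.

step 1 timeout(0): 0={coor,t=1,log=-}
step 2 deliver 0→2: 2={part,t=1,log=-}
step 3 deliver 2→0: —
step 4 deliver 0→1: 1={part,t=1,log=-}
step 5 deliver 1→0: 0={coor,t=1,log=T1}
step 6 deliver 2→0: —
step 7 propose(0,'w'): 0={coor,t=2,log=T1}
step 8 deliver 0→1: 1={part,t=1,log=T1}
step 9 deliver 1→0: —
step 10 deliver 0→2: 2={part,t=1,log=T1}
step 11 deliver 2→0: —
step 12 deliver 2→0: —
step 13 deliver 2→1: —

no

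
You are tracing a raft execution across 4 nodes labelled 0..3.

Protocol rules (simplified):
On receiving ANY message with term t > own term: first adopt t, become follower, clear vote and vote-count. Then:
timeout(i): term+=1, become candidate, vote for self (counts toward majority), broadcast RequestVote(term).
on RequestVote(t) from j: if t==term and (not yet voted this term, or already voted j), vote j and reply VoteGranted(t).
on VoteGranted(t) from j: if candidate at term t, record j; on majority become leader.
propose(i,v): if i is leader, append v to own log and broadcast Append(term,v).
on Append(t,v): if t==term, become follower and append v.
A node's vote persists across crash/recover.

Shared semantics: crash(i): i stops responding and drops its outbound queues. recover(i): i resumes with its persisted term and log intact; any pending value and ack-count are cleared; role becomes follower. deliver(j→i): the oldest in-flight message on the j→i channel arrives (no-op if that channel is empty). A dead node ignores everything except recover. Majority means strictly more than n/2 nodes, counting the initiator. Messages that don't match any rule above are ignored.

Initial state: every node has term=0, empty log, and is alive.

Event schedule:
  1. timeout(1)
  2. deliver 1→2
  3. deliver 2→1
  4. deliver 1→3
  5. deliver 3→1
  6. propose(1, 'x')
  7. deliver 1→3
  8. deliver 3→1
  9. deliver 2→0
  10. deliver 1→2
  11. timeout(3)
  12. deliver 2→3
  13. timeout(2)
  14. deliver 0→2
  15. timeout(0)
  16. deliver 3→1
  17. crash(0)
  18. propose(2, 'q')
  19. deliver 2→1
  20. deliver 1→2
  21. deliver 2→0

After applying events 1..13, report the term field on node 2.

[1] timeout(1) → N1(cand t1 [-])
[2] deliver 1→2 → N2(foll t1 [-])
[3] deliver 2→1 → ∅
[4] deliver 1→3 → N3(foll t1 [-])
[5] deliver 3→1 → N1(lead t1 [-])
[6] propose(1,'x') → N1(lead t1 [x])
[7] deliver 1→3 → N3(foll t1 [x])
[8] deliver 3→1 → ∅
[9] deliver 2→0 → ∅
[10] deliver 1→2 → N2(foll t1 [x])
[11] timeout(3) → N3(cand t2 [x])
[12] deliver 2→3 → ∅
[13] timeout(2) → N2(cand t2 [x])

2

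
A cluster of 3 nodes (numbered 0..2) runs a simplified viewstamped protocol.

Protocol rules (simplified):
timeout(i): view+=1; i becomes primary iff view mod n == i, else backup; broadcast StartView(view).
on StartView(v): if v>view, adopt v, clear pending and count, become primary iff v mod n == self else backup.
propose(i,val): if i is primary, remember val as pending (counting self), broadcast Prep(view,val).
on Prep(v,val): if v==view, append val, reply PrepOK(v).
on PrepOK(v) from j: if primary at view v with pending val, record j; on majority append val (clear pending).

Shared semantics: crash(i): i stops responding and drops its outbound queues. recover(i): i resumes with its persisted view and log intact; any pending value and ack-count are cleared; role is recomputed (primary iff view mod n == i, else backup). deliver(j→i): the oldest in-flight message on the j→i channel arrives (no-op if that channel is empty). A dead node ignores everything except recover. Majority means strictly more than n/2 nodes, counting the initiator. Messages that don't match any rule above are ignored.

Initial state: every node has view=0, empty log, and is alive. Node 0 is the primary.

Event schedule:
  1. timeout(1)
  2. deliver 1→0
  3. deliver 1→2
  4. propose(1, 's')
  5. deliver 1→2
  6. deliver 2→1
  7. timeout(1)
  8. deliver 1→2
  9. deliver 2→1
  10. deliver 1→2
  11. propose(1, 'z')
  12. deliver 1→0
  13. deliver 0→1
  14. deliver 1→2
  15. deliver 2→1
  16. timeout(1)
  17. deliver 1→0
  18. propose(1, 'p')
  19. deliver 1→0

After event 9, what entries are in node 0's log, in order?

step 1 timeout(1): 1={prim,v=1,log=-}
step 2 deliver 1→0: 0={back,v=1,log=-}
step 3 deliver 1→2: 2={back,v=1,log=-}
step 4 propose(1,'s'): —
step 5 deliver 1→2: 2={back,v=1,log=s}
step 6 deliver 2→1: 1={prim,v=1,log=s}
step 7 timeout(1): 1={back,v=2,log=s}
step 8 deliver 1→2: 2={prim,v=2,log=s}
step 9 deliver 2→1: —

empty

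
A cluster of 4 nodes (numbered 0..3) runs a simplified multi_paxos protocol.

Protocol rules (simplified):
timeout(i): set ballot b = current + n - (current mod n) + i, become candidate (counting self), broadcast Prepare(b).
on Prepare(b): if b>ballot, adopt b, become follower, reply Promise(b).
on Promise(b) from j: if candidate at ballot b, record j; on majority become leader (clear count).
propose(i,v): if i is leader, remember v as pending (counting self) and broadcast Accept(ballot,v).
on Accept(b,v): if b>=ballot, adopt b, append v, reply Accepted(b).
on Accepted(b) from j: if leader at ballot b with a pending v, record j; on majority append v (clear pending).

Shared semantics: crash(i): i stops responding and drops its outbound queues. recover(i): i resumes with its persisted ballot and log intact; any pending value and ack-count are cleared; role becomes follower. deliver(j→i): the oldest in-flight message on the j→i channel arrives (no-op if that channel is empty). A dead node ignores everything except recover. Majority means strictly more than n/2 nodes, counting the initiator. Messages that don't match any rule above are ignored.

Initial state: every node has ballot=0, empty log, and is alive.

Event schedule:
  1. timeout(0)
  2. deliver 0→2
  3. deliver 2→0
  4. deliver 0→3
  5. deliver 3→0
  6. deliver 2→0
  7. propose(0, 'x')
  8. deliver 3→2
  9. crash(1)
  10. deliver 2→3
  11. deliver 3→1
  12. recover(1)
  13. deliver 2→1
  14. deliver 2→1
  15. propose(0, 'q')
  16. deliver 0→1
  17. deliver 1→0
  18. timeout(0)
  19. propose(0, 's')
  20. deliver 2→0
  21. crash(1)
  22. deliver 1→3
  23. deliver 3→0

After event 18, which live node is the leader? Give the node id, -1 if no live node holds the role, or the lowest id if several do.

-1

after 1 — timeout(0): n0:cand/b4/[-]
after 2 — deliver 0→2: n2:foll/b4/[-]
after 3 — deliver 2→0: ·
after 4 — deliver 0→3: n3:foll/b4/[-]
after 5 — deliver 3→0: n0:lead/b4/[-]
after 6 — deliver 2→0: ·
after 7 — propose(0,'x'): ·
after 8 — deliver 3→2: ·
after 9 — crash(1): n1:✗foll/b0/[-]
after 10 — deliver 2→3: ·
after 11 — deliver 3→1: ·
after 12 — recover(1): n1:foll/b0/[-]
after 13 — deliver 2→1: ·
after 14 — deliver 2→1: ·
after 15 — propose(0,'q'): ·
after 16 — deliver 0→1: n1:foll/b4/[-]
after 17 — deliver 1→0: ·
after 18 — timeout(0): n0:cand/b8/[-]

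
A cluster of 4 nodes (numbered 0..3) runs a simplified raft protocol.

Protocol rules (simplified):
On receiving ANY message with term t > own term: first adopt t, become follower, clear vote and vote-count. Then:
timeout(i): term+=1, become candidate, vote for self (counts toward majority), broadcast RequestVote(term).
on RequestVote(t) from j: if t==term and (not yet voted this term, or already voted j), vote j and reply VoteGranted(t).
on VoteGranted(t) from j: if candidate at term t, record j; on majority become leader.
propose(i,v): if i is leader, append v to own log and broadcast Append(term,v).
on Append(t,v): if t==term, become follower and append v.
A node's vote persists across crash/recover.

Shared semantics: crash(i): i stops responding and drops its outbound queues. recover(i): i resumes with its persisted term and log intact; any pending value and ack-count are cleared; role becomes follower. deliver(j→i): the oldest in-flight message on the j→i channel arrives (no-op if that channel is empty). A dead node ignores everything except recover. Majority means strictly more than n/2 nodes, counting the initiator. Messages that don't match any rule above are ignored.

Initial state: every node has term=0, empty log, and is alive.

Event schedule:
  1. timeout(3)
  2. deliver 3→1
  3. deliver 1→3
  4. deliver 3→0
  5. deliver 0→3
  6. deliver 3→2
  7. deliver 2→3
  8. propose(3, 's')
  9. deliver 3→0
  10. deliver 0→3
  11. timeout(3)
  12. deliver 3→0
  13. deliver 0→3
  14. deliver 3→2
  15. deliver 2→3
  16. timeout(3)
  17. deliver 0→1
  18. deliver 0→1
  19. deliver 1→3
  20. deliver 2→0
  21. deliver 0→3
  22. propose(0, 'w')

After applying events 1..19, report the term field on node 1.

e1 timeout(3): 3[cand,t=1,-]
e2 deliver 3→1: 1[foll,t=1,-]
e3 deliver 1→3: ·
e4 deliver 3→0: 0[foll,t=1,-]
e5 deliver 0→3: 3[lead,t=1,-]
e6 deliver 3→2: 2[foll,t=1,-]
e7 deliver 2→3: ·
e8 propose(3,'s'): 3[lead,t=1,s]
e9 deliver 3→0: 0[foll,t=1,s]
e10 deliver 0→3: ·
e11 timeout(3): 3[cand,t=2,s]
e12 deliver 3→0: 0[foll,t=2,s]
e13 deliver 0→3: ·
e14 deliver 3→2: 2[foll,t=1,s]
e15 deliver 2→3: ·
e16 timeout(3): 3[cand,t=3,s]
e17 deliver 0→1: ·
e18 deliver 0→1: ·
e19 deliver 1→3: ·

1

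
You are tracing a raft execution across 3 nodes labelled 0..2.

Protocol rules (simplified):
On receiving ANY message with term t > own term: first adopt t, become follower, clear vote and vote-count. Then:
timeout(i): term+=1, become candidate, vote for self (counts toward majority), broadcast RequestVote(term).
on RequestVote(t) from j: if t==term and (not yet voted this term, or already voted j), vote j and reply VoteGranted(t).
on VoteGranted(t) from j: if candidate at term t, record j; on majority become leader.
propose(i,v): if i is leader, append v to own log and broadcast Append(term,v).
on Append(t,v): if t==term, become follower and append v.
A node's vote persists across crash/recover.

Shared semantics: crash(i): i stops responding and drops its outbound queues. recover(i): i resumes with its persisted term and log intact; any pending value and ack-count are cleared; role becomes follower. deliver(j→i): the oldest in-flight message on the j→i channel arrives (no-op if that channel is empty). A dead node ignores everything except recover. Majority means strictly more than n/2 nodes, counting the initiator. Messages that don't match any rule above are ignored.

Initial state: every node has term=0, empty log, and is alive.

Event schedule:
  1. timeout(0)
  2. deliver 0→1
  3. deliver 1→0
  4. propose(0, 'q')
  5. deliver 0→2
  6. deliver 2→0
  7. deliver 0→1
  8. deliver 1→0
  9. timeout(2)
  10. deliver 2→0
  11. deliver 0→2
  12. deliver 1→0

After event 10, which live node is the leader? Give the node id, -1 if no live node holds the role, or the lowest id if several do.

after 1 — timeout(0): n0:cand/t1/[-]
after 2 — deliver 0→1: n1:foll/t1/[-]
after 3 — deliver 1→0: n0:lead/t1/[-]
after 4 — propose(0,'q'): n0:lead/t1/[q]
after 5 — deliver 0→2: n2:foll/t1/[-]
after 6 — deliver 2→0: ·
after 7 — deliver 0→1: n1:foll/t1/[q]
after 8 — deliver 1→0: ·
after 9 — timeout(2): n2:cand/t2/[-]
after 10 — deliver 2→0: n0:foll/t2/[q]

-1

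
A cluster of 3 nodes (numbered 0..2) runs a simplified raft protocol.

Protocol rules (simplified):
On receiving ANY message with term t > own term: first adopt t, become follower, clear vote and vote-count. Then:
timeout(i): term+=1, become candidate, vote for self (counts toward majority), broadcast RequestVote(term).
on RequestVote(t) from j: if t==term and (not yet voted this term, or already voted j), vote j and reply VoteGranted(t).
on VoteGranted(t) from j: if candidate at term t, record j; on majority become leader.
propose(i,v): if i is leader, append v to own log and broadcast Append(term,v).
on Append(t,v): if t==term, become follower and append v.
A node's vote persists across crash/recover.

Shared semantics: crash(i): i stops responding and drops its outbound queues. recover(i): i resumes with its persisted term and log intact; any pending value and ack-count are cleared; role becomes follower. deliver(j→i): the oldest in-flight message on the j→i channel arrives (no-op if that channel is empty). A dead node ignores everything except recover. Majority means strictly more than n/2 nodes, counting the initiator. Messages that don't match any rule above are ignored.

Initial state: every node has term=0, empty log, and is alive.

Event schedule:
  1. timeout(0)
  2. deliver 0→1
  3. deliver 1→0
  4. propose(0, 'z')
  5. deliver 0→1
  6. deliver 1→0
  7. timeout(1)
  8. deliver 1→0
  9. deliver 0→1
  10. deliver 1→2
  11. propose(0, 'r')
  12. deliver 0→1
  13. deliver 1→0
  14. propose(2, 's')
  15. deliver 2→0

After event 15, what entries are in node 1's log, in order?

e1 timeout(0): 0[cand,t=1,-]
e2 deliver 0→1: 1[foll,t=1,-]
e3 deliver 1→0: 0[lead,t=1,-]
e4 propose(0,'z'): 0[lead,t=1,z]
e5 deliver 0→1: 1[foll,t=1,z]
e6 deliver 1→0: ·
e7 timeout(1): 1[cand,t=2,z]
e8 deliver 1→0: 0[foll,t=2,z]
e9 deliver 0→1: 1[lead,t=2,z]
e10 deliver 1→2: 2[foll,t=2,-]
e11 propose(0,'r'): ·
e12 deliver 0→1: ·
e13 deliver 1→0: ·
e14 propose(2,'s'): ·
e15 deliver 2→0: ·

z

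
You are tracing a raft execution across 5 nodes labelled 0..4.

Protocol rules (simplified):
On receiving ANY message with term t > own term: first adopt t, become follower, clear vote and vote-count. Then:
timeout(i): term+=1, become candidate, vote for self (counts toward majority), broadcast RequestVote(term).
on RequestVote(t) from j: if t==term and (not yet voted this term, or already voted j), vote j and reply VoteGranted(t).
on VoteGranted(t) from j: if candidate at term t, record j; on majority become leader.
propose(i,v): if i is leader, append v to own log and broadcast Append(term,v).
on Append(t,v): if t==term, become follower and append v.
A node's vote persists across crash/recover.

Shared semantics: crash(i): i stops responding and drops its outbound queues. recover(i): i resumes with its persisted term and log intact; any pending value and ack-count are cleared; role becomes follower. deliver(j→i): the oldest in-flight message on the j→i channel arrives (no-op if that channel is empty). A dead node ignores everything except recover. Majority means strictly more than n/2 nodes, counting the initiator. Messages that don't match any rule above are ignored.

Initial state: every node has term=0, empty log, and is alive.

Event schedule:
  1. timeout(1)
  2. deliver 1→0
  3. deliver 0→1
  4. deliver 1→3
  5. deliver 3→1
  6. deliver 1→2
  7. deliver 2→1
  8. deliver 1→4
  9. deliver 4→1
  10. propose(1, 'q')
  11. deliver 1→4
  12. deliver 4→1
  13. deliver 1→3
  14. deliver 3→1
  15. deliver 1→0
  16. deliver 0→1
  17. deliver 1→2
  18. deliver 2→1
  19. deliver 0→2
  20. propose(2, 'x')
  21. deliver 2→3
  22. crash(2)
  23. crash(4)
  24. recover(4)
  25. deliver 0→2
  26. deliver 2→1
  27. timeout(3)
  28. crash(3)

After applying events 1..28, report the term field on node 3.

2

[1] timeout(1) → N1(cand t1 [-])
[2] deliver 1→0 → N0(foll t1 [-])
[3] deliver 0→1 → ∅
[4] deliver 1→3 → N3(foll t1 [-])
[5] deliver 3→1 → N1(lead t1 [-])
[6] deliver 1→2 → N2(foll t1 [-])
[7] deliver 2→1 → ∅
[8] deliver 1→4 → N4(foll t1 [-])
[9] deliver 4→1 → ∅
[10] propose(1,'q') → N1(lead t1 [q])
[11] deliver 1→4 → N4(foll t1 [q])
[12] deliver 4→1 → ∅
[13] deliver 1→3 → N3(foll t1 [q])
[14] deliver 3→1 → ∅
[15] deliver 1→0 → N0(foll t1 [q])
[16] deliver 0→1 → ∅
[17] deliver 1→2 → N2(foll t1 [q])
[18] deliver 2→1 → ∅
[19] deliver 0→2 → ∅
[20] propose(2,'x') → ∅
[21] deliver 2→3 → ∅
[22] crash(2) → N2(✗foll t1 [q])
[23] crash(4) → N4(✗foll t1 [q])
[24] recover(4) → N4(foll t1 [q])
[25] deliver 0→2 → ∅
[26] deliver 2→1 → ∅
[27] timeout(3) → N3(cand t2 [q])
[28] crash(3) → N3(✗cand t2 [q])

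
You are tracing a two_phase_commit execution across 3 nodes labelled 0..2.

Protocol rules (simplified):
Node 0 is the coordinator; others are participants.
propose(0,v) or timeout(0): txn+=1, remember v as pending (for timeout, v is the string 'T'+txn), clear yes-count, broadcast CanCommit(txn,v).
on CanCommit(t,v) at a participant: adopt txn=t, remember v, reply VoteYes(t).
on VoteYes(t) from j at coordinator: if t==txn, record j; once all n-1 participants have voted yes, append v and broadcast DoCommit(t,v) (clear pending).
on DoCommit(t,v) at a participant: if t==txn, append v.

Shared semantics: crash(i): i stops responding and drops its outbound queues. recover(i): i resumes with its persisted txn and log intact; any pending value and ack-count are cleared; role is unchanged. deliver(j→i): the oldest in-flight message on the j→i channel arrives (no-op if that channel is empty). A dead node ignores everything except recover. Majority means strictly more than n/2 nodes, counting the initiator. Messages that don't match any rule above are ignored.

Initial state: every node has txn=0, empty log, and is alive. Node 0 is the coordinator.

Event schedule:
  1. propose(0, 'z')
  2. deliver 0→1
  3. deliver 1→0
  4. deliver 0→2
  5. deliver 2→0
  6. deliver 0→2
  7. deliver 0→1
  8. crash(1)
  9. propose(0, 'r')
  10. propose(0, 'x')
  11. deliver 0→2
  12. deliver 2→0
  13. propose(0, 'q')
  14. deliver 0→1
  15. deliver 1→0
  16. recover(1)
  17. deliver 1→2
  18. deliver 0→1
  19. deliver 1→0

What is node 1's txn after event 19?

2

e1 propose(0,'z'): 0[coor,t=1,-]
e2 deliver 0→1: 1[part,t=1,-]
e3 deliver 1→0: ·
e4 deliver 0→2: 2[part,t=1,-]
e5 deliver 2→0: 0[coor,t=1,z]
e6 deliver 0→2: 2[part,t=1,z]
e7 deliver 0→1: 1[part,t=1,z]
e8 crash(1): 1[✗part,t=1,z]
e9 propose(0,'r'): 0[coor,t=2,z]
e10 propose(0,'x'): 0[coor,t=3,z]
e11 deliver 0→2: 2[part,t=2,z]
e12 deliver 2→0: ·
e13 propose(0,'q'): 0[coor,t=4,z]
e14 deliver 0→1: ·
e15 deliver 1→0: ·
e16 recover(1): 1[part,t=1,z]
e17 deliver 1→2: ·
e18 deliver 0→1: 1[part,t=2,z]
e19 deliver 1→0: ·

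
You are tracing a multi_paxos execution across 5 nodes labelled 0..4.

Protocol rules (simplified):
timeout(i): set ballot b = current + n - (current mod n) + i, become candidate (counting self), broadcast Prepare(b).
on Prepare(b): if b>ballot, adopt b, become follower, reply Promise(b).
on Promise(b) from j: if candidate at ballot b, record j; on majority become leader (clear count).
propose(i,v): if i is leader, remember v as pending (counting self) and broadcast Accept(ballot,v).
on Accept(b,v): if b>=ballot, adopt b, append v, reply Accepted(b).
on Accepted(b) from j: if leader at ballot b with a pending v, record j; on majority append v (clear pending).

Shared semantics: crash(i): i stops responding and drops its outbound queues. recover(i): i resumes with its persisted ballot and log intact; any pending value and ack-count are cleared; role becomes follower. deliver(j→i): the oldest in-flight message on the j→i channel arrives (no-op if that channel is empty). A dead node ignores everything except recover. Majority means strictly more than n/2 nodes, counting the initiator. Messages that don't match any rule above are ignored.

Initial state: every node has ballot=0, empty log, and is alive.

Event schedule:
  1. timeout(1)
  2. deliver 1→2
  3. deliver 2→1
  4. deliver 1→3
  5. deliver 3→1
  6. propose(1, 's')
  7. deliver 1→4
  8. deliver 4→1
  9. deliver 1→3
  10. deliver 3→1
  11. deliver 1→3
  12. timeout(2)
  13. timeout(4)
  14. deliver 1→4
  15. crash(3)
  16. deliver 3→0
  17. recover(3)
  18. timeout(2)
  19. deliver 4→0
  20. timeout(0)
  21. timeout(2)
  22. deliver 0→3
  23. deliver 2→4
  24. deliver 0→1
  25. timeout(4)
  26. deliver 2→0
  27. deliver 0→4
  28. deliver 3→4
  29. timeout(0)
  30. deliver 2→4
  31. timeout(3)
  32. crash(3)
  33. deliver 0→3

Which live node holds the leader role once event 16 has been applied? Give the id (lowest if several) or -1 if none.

1

e1 timeout(1): 1[cand,b=6,-]
e2 deliver 1→2: 2[foll,b=6,-]
e3 deliver 2→1: ·
e4 deliver 1→3: 3[foll,b=6,-]
e5 deliver 3→1: 1[lead,b=6,-]
e6 propose(1,'s'): ·
e7 deliver 1→4: 4[foll,b=6,-]
e8 deliver 4→1: ·
e9 deliver 1→3: 3[foll,b=6,s]
e10 deliver 3→1: ·
e11 deliver 1→3: ·
e12 timeout(2): 2[cand,b=12,-]
e13 timeout(4): 4[cand,b=14,-]
e14 deliver 1→4: ·
e15 crash(3): 3[✗foll,b=6,s]
e16 deliver 3→0: ·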